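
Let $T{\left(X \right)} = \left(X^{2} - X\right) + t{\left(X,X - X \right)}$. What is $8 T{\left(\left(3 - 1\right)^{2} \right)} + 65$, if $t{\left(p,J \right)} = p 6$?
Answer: $353$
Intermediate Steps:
$t{\left(p,J \right)} = 6 p$
$T{\left(X \right)} = X^{2} + 5 X$ ($T{\left(X \right)} = \left(X^{2} - X\right) + 6 X = X^{2} + 5 X$)
$8 T{\left(\left(3 - 1\right)^{2} \right)} + 65 = 8 \left(3 - 1\right)^{2} \left(5 + \left(3 - 1\right)^{2}\right) + 65 = 8 \cdot 2^{2} \left(5 + 2^{2}\right) + 65 = 8 \cdot 4 \left(5 + 4\right) + 65 = 8 \cdot 4 \cdot 9 + 65 = 8 \cdot 36 + 65 = 288 + 65 = 353$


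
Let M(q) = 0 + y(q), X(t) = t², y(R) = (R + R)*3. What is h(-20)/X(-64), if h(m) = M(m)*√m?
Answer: -15*I*√5/256 ≈ -0.13102*I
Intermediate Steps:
y(R) = 6*R (y(R) = (2*R)*3 = 6*R)
M(q) = 6*q (M(q) = 0 + 6*q = 6*q)
h(m) = 6*m^(3/2) (h(m) = (6*m)*√m = 6*m^(3/2))
h(-20)/X(-64) = (6*(-20)^(3/2))/((-64)²) = (6*(-40*I*√5))/4096 = -240*I*√5*(1/4096) = -15*I*√5/256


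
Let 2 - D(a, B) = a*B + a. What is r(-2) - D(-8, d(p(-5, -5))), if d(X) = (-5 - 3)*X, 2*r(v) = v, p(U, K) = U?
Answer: -331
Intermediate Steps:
r(v) = v/2
d(X) = -8*X
D(a, B) = 2 - a - B*a (D(a, B) = 2 - (a*B + a) = 2 - (B*a + a) = 2 - (a + B*a) = 2 + (-a - B*a) = 2 - a - B*a)
r(-2) - D(-8, d(p(-5, -5))) = (½)*(-2) - (2 - 1*(-8) - 1*(-8*(-5))*(-8)) = -1 - (2 + 8 - 1*40*(-8)) = -1 - (2 + 8 + 320) = -1 - 1*330 = -1 - 330 = -331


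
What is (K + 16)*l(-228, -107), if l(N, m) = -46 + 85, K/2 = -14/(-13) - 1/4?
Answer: 1377/2 ≈ 688.50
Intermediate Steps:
K = 43/26 (K = 2*(-14/(-13) - 1/4) = 2*(-14*(-1/13) - 1*¼) = 2*(14/13 - ¼) = 2*(43/52) = 43/26 ≈ 1.6538)
l(N, m) = 39
(K + 16)*l(-228, -107) = (43/26 + 16)*39 = (459/26)*39 = 1377/2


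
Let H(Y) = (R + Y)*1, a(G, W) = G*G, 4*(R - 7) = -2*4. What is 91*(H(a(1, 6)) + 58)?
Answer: 5824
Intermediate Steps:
R = 5 (R = 7 + (-2*4)/4 = 7 + (1/4)*(-8) = 7 - 2 = 5)
a(G, W) = G**2
H(Y) = 5 + Y (H(Y) = (5 + Y)*1 = 5 + Y)
91*(H(a(1, 6)) + 58) = 91*((5 + 1**2) + 58) = 91*((5 + 1) + 58) = 91*(6 + 58) = 91*64 = 5824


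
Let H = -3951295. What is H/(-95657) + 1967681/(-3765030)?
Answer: 14688521752433/360151474710 ≈ 40.784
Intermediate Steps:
H/(-95657) + 1967681/(-3765030) = -3951295/(-95657) + 1967681/(-3765030) = -3951295*(-1/95657) + 1967681*(-1/3765030) = 3951295/95657 - 1967681/3765030 = 14688521752433/360151474710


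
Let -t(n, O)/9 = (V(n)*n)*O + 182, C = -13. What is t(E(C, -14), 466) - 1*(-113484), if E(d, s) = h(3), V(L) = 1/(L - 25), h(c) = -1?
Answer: 1451901/13 ≈ 1.1168e+5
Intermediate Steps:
V(L) = 1/(-25 + L)
E(d, s) = -1
t(n, O) = -1638 - 9*O*n/(-25 + n) (t(n, O) = -9*((n/(-25 + n))*O + 182) = -9*(O*n/(-25 + n) + 182) = -9*(182 + O*n/(-25 + n)) = -1638 - 9*O*n/(-25 + n))
t(E(C, -14), 466) - 1*(-113484) = 9*(4550 - 182*(-1) - 1*466*(-1))/(-25 - 1) - 1*(-113484) = 9*(4550 + 182 + 466)/(-26) + 113484 = 9*(-1/26)*5198 + 113484 = -23391/13 + 113484 = 1451901/13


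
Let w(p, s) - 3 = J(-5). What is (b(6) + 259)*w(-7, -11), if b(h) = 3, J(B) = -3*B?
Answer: 4716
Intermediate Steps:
w(p, s) = 18 (w(p, s) = 3 - 3*(-5) = 3 + 15 = 18)
(b(6) + 259)*w(-7, -11) = (3 + 259)*18 = 262*18 = 4716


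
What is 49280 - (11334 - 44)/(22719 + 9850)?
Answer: 1604989030/32569 ≈ 49280.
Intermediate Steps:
49280 - (11334 - 44)/(22719 + 9850) = 49280 - 11290/32569 = 1604989030/32569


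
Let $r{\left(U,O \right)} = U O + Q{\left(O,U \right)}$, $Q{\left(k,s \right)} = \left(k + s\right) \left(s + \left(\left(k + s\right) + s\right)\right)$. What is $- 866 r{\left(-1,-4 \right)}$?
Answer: $-33774$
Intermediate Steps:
$Q{\left(k,s \right)} = \left(k + s\right) \left(k + 3 s\right)$ ($Q{\left(k,s \right)} = \left(k + s\right) \left(s + \left(k + 2 s\right)\right) = \left(k + s\right) \left(k + 3 s\right)$)
$r{\left(U,O \right)} = O^{2} + 3 U^{2} + 5 O U$ ($r{\left(U,O \right)} = U O + \left(O^{2} + 3 U^{2} + 4 O U\right) = O U + \left(O^{2} + 3 U^{2} + 4 O U\right) = O^{2} + 3 U^{2} + 5 O U$)
$- 866 r{\left(-1,-4 \right)} = - 866 \left(\left(-4\right)^{2} + 3 \left(-1\right)^{2} + 5 \left(-4\right) \left(-1\right)\right) = - 866 \left(16 + 3 \cdot 1 + 20\right) = - 866 \left(16 + 3 + 20\right) = \left(-866\right) 39 = -33774$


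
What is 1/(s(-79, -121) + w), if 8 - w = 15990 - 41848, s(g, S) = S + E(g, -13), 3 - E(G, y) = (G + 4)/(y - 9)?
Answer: 22/566381 ≈ 3.8843e-5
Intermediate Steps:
E(G, y) = 3 - (4 + G)/(-9 + y) (E(G, y) = 3 - (G + 4)/(y - 9) = 3 - (4 + G)/(-9 + y))
s(g, S) = 35/11 + S + g/22 (s(g, S) = S + (-31 - g + 3*(-13))/(-9 - 13) = S + (-31 - g - 39)/(-22) = S - (-70 - g)/22 = S + (35/11 + g/22) = 35/11 + S + g/22)
w = 25866 (w = 8 - (15990 - 41848) = 8 - 1*(-25858) = 8 + 25858 = 25866)
1/(s(-79, -121) + w) = 1/((35/11 - 121 + (1/22)*(-79)) + 25866) = 1/((35/11 - 121 - 79/22) + 25866) = 1/(-2671/22 + 25866) = 1/(566381/22) = 22/566381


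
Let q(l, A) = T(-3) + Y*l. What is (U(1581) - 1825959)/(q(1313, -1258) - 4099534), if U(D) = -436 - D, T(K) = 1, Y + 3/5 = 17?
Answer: 9139880/20389999 ≈ 0.44825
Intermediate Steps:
Y = 82/5 (Y = -⅗ + 17 = 82/5 ≈ 16.400)
q(l, A) = 1 + 82*l/5
(U(1581) - 1825959)/(q(1313, -1258) - 4099534) = ((-436 - 1*1581) - 1825959)/((1 + (82/5)*1313) - 4099534) = ((-436 - 1581) - 1825959)/((1 + 107666/5) - 4099534) = (-2017 - 1825959)/(107671/5 - 4099534) = -1827976/(-20389999/5) = -1827976*(-5/20389999) = 9139880/20389999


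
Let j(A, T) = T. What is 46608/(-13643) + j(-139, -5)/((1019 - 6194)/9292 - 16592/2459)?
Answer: -270441058604/98999651849 ≈ -2.7317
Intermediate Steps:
46608/(-13643) + j(-139, -5)/((1019 - 6194)/9292 - 16592/2459) = 46608/(-13643) - 5/((1019 - 6194)/9292 - 16592/2459) = 46608*(-1/13643) - 5/(-5175*1/9292 - 16592*1/2459) = -46608/13643 - 5/(-225/404 - 16592/2459) = -46608/13643 - 5/(-7256443/993436) = -46608/13643 - 5*(-993436/7256443) = -46608/13643 + 4967180/7256443 = -270441058604/98999651849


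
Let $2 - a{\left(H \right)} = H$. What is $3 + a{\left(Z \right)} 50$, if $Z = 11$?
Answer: $-447$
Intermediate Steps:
$a{\left(H \right)} = 2 - H$
$3 + a{\left(Z \right)} 50 = 3 + \left(2 - 11\right) 50 = 3 - 450 = -447$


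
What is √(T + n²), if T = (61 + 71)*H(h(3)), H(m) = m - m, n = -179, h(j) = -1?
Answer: 179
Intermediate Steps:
H(m) = 0
T = 0 (T = (61 + 71)*0 = 132*0 = 0)
√(T + n²) = √(0 + (-179)²) = √(0 + 32041) = √32041 = 179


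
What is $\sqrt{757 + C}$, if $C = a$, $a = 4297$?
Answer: $19 \sqrt{14} \approx 71.092$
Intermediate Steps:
$C = 4297$
$\sqrt{757 + C} = \sqrt{757 + 4297} = \sqrt{5054} = 19 \sqrt{14}$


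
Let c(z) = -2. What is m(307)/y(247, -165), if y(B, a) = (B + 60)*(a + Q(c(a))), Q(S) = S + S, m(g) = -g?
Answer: 1/169 ≈ 0.0059172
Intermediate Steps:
Q(S) = 2*S
y(B, a) = (-4 + a)*(60 + B) (y(B, a) = (B + 60)*(a + 2*(-2)) = (60 + B)*(a - 4) = (60 + B)*(-4 + a) = (-4 + a)*(60 + B))
m(307)/y(247, -165) = (-1*307)/(-240 - 4*247 + 60*(-165) + 247*(-165)) = -307/(-240 - 988 - 9900 - 40755) = -307/(-51883) = -307*(-1/51883) = 1/169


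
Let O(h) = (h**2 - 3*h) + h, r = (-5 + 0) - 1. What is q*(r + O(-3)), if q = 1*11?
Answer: 99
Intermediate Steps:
r = -6 (r = -5 - 1 = -6)
O(h) = h**2 - 2*h
q = 11
q*(r + O(-3)) = 11*(-6 - 3*(-2 - 3)) = 11*(-6 - 3*(-5)) = 11*(-6 + 15) = 11*9 = 99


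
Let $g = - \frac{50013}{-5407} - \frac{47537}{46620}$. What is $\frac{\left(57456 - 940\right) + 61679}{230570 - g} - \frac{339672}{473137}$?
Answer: $- \frac{806384006725318404}{3928301457266209709} \approx -0.20528$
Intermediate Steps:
$g = \frac{296367643}{36010620}$ ($g = \left(-50013\right) \left(- \frac{1}{5407}\right) - \frac{6791}{6660} = \frac{50013}{5407} - \frac{6791}{6660} = \frac{296367643}{36010620} \approx 8.23$)
$\frac{\left(57456 - 940\right) + 61679}{230570 - g} - \frac{339672}{473137} = \frac{\left(57456 - 940\right) + 61679}{230570 - \frac{296367643}{36010620}} - \frac{339672}{473137} = \frac{56516 + 61679}{230570 - \frac{296367643}{36010620}} - \frac{339672}{473137} = \frac{118195}{\frac{8302672285757}{36010620}} - \frac{339672}{473137} = 118195 \cdot \frac{36010620}{8302672285757} - \frac{339672}{473137} = \frac{4256275230900}{8302672285757} - \frac{339672}{473137} = - \frac{806384006725318404}{3928301457266209709}$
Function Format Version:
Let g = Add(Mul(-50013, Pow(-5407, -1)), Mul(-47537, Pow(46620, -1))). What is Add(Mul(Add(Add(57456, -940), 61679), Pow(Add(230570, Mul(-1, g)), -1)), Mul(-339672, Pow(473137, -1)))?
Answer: Rational(-806384006725318404, 3928301457266209709) ≈ -0.20528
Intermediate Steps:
g = Rational(296367643, 36010620) (g = Add(Mul(-50013, Rational(-1, 5407)), Mul(-47537, Rational(1, 46620))) = Add(Rational(50013, 5407), Rational(-6791, 6660)) = Rational(296367643, 36010620) ≈ 8.2300)
Add(Mul(Add(Add(57456, -940), 61679), Pow(Add(230570, Mul(-1, g)), -1)), Mul(-339672, Pow(473137, -1))) = Add(Mul(Add(Add(57456, -940), 61679), Pow(Add(230570, Mul(-1, Rational(296367643, 36010620))), -1)), Mul(-339672, Pow(473137, -1))) = Add(Mul(Add(56516, 61679), Pow(Add(230570, Rational(-296367643, 36010620)), -1)), Mul(-339672, Rational(1, 473137))) = Add(Mul(118195, Pow(Rational(8302672285757, 36010620), -1)), Rational(-339672, 473137)) = Add(Mul(118195, Rational(36010620, 8302672285757)), Rational(-339672, 473137)) = Add(Rational(4256275230900, 8302672285757), Rational(-339672, 473137)) = Rational(-806384006725318404, 3928301457266209709)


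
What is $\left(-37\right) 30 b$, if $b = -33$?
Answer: $36630$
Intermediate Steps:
$\left(-37\right) 30 b = \left(-37\right) 30 \left(-33\right) = \left(-1110\right) \left(-33\right) = 36630$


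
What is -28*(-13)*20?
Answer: 7280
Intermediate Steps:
-28*(-13)*20 = 364*20 = 7280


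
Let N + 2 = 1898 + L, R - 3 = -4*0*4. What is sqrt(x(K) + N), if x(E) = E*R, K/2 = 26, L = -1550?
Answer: sqrt(502) ≈ 22.405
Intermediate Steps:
K = 52 (K = 2*26 = 52)
R = 3 (R = 3 - 4*0*4 = 3 + 0*4 = 3 + 0 = 3)
N = 346 (N = -2 + (1898 - 1550) = -2 + 348 = 346)
x(E) = 3*E (x(E) = E*3 = 3*E)
sqrt(x(K) + N) = sqrt(3*52 + 346) = sqrt(156 + 346) = sqrt(502)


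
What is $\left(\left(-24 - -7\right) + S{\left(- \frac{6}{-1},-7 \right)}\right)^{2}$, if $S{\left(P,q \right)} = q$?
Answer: $576$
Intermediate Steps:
$\left(\left(-24 - -7\right) + S{\left(- \frac{6}{-1},-7 \right)}\right)^{2} = \left(\left(-24 - -7\right) - 7\right)^{2} = \left(\left(-24 + 7\right) - 7\right)^{2} = \left(-17 - 7\right)^{2} = \left(-24\right)^{2} = 576$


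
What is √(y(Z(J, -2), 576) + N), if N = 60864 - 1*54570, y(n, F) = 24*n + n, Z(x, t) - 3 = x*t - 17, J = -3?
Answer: √6094 ≈ 78.064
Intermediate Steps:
Z(x, t) = -14 + t*x (Z(x, t) = 3 + (x*t - 17) = 3 + (t*x - 17) = 3 + (-17 + t*x) = -14 + t*x)
y(n, F) = 25*n
N = 6294 (N = 60864 - 54570 = 6294)
√(y(Z(J, -2), 576) + N) = √(25*(-14 - 2*(-3)) + 6294) = √(25*(-14 + 6) + 6294) = √(25*(-8) + 6294) = √(-200 + 6294) = √6094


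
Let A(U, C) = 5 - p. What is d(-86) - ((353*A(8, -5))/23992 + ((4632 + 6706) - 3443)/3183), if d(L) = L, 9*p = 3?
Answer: -3381091199/38183268 ≈ -88.549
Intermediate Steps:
p = ⅓ (p = (⅑)*3 = ⅓ ≈ 0.33333)
A(U, C) = 14/3 (A(U, C) = 5 - 1*⅓ = 5 - ⅓ = 14/3)
d(-86) - ((353*A(8, -5))/23992 + ((4632 + 6706) - 3443)/3183) = -86 - ((353*(14/3))/23992 + ((4632 + 6706) - 3443)/3183) = -86 - ((4942/3)*(1/23992) + (11338 - 3443)*(1/3183)) = -86 - (2471/35988 + 7895*(1/3183)) = -86 - (2471/35988 + 7895/3183) = -86 - 1*97330151/38183268 = -86 - 97330151/38183268 = -3381091199/38183268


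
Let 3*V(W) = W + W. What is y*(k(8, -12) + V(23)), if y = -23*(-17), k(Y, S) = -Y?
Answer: 8602/3 ≈ 2867.3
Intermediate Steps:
V(W) = 2*W/3 (V(W) = (W + W)/3 = (2*W)/3 = 2*W/3)
y = 391
y*(k(8, -12) + V(23)) = 391*(-1*8 + (2/3)*23) = 391*(-8 + 46/3) = 391*(22/3) = 8602/3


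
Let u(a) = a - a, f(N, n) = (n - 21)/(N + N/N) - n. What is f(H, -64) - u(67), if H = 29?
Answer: 367/6 ≈ 61.167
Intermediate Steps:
f(N, n) = -n + (-21 + n)/(1 + N) (f(N, n) = (-21 + n)/(N + 1) - n = (-21 + n)/(1 + N) - n = -n + (-21 + n)/(1 + N))
u(a) = 0
f(H, -64) - u(67) = (-21 - 1*29*(-64))/(1 + 29) - 1*0 = (-21 + 1856)/30 + 0 = (1/30)*1835 + 0 = 367/6 + 0 = 367/6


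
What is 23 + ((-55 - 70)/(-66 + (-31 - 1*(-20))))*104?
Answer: 14771/77 ≈ 191.83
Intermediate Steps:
23 + ((-55 - 70)/(-66 + (-31 - 1*(-20))))*104 = 23 - 125/(-66 + (-31 + 20))*104 = 23 - 125/(-66 - 11)*104 = 23 - 125/(-77)*104 = 23 - 125*(-1/77)*104 = 23 + (125/77)*104 = 23 + 13000/77 = 14771/77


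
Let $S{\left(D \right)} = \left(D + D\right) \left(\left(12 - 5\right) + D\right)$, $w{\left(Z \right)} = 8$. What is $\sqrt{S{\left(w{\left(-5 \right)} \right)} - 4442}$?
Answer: $i \sqrt{4202} \approx 64.823 i$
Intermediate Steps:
$S{\left(D \right)} = 2 D \left(7 + D\right)$
$\sqrt{S{\left(w{\left(-5 \right)} \right)} - 4442} = \sqrt{2 \cdot 8 \left(7 + 8\right) - 4442} = \sqrt{2 \cdot 8 \cdot 15 - 4442} = \sqrt{240 - 4442} = \sqrt{-4202} = i \sqrt{4202}$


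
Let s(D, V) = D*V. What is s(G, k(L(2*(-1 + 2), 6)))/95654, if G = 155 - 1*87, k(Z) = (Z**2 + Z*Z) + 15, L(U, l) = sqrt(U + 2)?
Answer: 782/47827 ≈ 0.016351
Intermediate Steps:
L(U, l) = sqrt(2 + U)
k(Z) = 15 + 2*Z**2 (k(Z) = (Z**2 + Z**2) + 15 = 2*Z**2 + 15 = 15 + 2*Z**2)
G = 68 (G = 155 - 87 = 68)
s(G, k(L(2*(-1 + 2), 6)))/95654 = (68*(15 + 2*(sqrt(2 + 2*(-1 + 2)))**2))/95654 = (68*(15 + 2*(sqrt(2 + 2*1))**2))*(1/95654) = (68*(15 + 2*(sqrt(2 + 2))**2))*(1/95654) = (68*(15 + 2*(sqrt(4))**2))*(1/95654) = (68*(15 + 2*2**2))*(1/95654) = (68*(15 + 2*4))*(1/95654) = (68*(15 + 8))*(1/95654) = (68*23)*(1/95654) = 1564*(1/95654) = 782/47827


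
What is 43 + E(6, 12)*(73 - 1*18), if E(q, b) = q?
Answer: 373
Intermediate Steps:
43 + E(6, 12)*(73 - 1*18) = 43 + 6*(73 - 1*18) = 43 + 6*(73 - 18) = 43 + 6*55 = 43 + 330 = 373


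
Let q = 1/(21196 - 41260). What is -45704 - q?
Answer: -917005055/20064 ≈ -45704.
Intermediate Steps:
q = -1/20064 (q = 1/(-20064) = -1/20064 ≈ -4.9840e-5)
-45704 - q = -45704 - 1*(-1/20064) = -45704 + 1/20064 = -917005055/20064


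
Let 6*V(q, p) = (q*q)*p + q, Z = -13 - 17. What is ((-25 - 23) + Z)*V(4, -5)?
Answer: 988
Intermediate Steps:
Z = -30
V(q, p) = q/6 + p*q²/6 (V(q, p) = ((q*q)*p + q)/6 = (q²*p + q)/6 = (p*q² + q)/6 = (q + p*q²)/6 = q/6 + p*q²/6)
((-25 - 23) + Z)*V(4, -5) = ((-25 - 23) - 30)*((⅙)*4*(1 - 5*4)) = (-48 - 30)*((⅙)*4*(1 - 20)) = -13*4*(-19) = -78*(-38/3) = 988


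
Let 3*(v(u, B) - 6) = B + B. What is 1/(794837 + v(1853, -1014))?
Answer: 1/794167 ≈ 1.2592e-6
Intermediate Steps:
v(u, B) = 6 + 2*B/3 (v(u, B) = 6 + (B + B)/3 = 6 + (2*B)/3 = 6 + 2*B/3)
1/(794837 + v(1853, -1014)) = 1/(794837 + (6 + (⅔)*(-1014))) = 1/(794837 + (6 - 676)) = 1/(794837 - 670) = 1/794167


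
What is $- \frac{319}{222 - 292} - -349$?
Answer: $\frac{24749}{70} \approx 353.56$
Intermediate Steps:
$- \frac{319}{222 - 292} - -349 = - \frac{319}{-70} + 349 = \left(-319\right) \left(- \frac{1}{70}\right) + 349 = \frac{319}{70} + 349 = \frac{24749}{70}$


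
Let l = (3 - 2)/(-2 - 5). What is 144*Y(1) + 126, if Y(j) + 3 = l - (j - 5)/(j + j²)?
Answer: -270/7 ≈ -38.571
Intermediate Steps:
l = -⅐ (l = 1/(-7) = 1*(-⅐) = -⅐ ≈ -0.14286)
Y(j) = -22/7 - (-5 + j)/(j + j²) (Y(j) = -3 + (-⅐ - (j - 5)/(j + j²)) = -3 + (-⅐ - (-5 + j)/(j + j²)) = -22/7 - (-5 + j)/(j + j²))
144*Y(1) + 126 = 144*((⅐)*(35 - 29*1 - 22*1²)/(1*(1 + 1))) + 126 = 144*((⅐)*1*(35 - 29 - 22*1)/2) + 126 = 144*((⅐)*1*(½)*(35 - 29 - 22)) + 126 = 144*((⅐)*1*(½)*(-16)) + 126 = 144*(-8/7) + 126 = -1152/7 + 126 = -270/7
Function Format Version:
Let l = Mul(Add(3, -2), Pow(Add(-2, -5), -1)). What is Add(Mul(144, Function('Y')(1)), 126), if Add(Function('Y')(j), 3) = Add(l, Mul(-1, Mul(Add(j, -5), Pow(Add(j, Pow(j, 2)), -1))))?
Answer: Rational(-270, 7) ≈ -38.571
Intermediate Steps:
l = Rational(-1, 7) (l = Mul(1, Pow(-7, -1)) = Mul(1, Rational(-1, 7)) = Rational(-1, 7) ≈ -0.14286)
Function('Y')(j) = Add(Rational(-22, 7), Mul(-1, Pow(Add(j, Pow(j, 2)), -1), Add(-5, j))) (Function('Y')(j) = Add(-3, Add(Rational(-1, 7), Mul(-1, Mul(Add(j, -5), Pow(Add(j, Pow(j, 2)), -1))))) = Add(-3, Add(Rational(-1, 7), Mul(-1, Mul(Add(-5, j), Pow(Add(j, Pow(j, 2)), -1))))) = Add(-3, Add(Rational(-1, 7), Mul(-1, Mul(Pow(Add(j, Pow(j, 2)), -1), Add(-5, j))))) = Add(-3, Add(Rational(-1, 7), Mul(-1, Pow(Add(j, Pow(j, 2)), -1), Add(-5, j)))) = Add(Rational(-22, 7), Mul(-1, Pow(Add(j, Pow(j, 2)), -1), Add(-5, j))))
Add(Mul(144, Function('Y')(1)), 126) = Add(Mul(144, Mul(Rational(1, 7), Pow(1, -1), Pow(Add(1, 1), -1), Add(35, Mul(-29, 1), Mul(-22, Pow(1, 2))))), 126) = Add(Mul(144, Mul(Rational(1, 7), 1, Pow(2, -1), Add(35, -29, Mul(-22, 1)))), 126) = Add(Mul(144, Mul(Rational(1, 7), 1, Rational(1, 2), Add(35, -29, -22))), 126) = Add(Mul(144, Mul(Rational(1, 7), 1, Rational(1, 2), -16)), 126) = Add(Mul(144, Rational(-8, 7)), 126) = Add(Rational(-1152, 7), 126) = Rational(-270, 7)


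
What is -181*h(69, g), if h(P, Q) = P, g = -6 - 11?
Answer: -12489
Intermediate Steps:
g = -17
-181*h(69, g) = -181*69 = -12489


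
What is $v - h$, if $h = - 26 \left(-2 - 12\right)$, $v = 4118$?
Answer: $3754$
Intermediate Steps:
$h = 364$ ($h = \left(-26\right) \left(-14\right) = 364$)
$v - h = 4118 - 364 = 3754$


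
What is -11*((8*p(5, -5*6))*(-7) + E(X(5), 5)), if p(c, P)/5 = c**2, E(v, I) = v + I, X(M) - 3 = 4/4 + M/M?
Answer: 76890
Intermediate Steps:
X(M) = 5 (X(M) = 3 + (4/4 + M/M) = 3 + (4*(1/4) + 1) = 3 + (1 + 1) = 3 + 2 = 5)
E(v, I) = I + v
p(c, P) = 5*c**2
-11*((8*p(5, -5*6))*(-7) + E(X(5), 5)) = -11*((8*(5*5**2))*(-7) + (5 + 5)) = -11*((8*(5*25))*(-7) + 10) = -11*((8*125)*(-7) + 10) = -11*(1000*(-7) + 10) = -11*(-7000 + 10) = -11*(-6990) = 76890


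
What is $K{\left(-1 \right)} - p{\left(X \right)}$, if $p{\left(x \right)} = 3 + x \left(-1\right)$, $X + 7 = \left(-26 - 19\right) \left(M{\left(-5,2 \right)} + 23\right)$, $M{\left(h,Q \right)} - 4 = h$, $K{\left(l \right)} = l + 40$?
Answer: $-961$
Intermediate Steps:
$K{\left(l \right)} = 40 + l$
$M{\left(h,Q \right)} = 4 + h$
$X = -997$ ($X = -7 + \left(-26 - 19\right) \left(\left(4 - 5\right) + 23\right) = -7 - 45 \left(-1 + 23\right) = -7 - 990 = -997$)
$p{\left(x \right)} = 3 - x$
$K{\left(-1 \right)} - p{\left(X \right)} = \left(40 - 1\right) - \left(3 - -997\right) = 39 - \left(3 + 997\right) = 39 - 1000 = -961$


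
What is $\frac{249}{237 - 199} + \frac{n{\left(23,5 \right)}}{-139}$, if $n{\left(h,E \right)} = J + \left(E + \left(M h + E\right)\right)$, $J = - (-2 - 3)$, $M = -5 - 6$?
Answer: $\frac{43655}{5282} \approx 8.2649$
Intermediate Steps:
$M = -11$ ($M = -5 - 6 = -11$)
$J = 5$ ($J = \left(-1\right) \left(-5\right) = 5$)
$n{\left(h,E \right)} = 5 - 11 h + 2 E$ ($n{\left(h,E \right)} = 5 + \left(E + \left(- 11 h + E\right)\right) = 5 + \left(E + \left(E - 11 h\right)\right) = 5 + \left(- 11 h + 2 E\right) = 5 - 11 h + 2 E$)
$\frac{249}{237 - 199} + \frac{n{\left(23,5 \right)}}{-139} = \frac{249}{237 - 199} + \frac{5 - 253 + 2 \cdot 5}{-139} = \frac{249}{237 - 199} + \left(5 - 253 + 10\right) \left(- \frac{1}{139}\right) = \frac{249}{38} - - \frac{238}{139} = 249 \cdot \frac{1}{38} + \frac{238}{139} = \frac{249}{38} + \frac{238}{139} = \frac{43655}{5282}$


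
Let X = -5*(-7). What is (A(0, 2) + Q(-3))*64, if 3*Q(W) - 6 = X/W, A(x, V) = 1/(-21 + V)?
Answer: -21248/171 ≈ -124.26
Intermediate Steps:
X = 35
Q(W) = 2 + 35/(3*W) (Q(W) = 2 + (35/W)/3 = 2 + 35/(3*W))
(A(0, 2) + Q(-3))*64 = (1/(-21 + 2) + (2 + (35/3)/(-3)))*64 = (1/(-19) + (2 + (35/3)*(-1/3)))*64 = (-1/19 + (2 - 35/9))*64 = (-1/19 - 17/9)*64 = -332/171*64 = -21248/171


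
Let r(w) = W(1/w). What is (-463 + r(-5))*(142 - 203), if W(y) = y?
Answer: 141276/5 ≈ 28255.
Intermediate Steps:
r(w) = 1/w
(-463 + r(-5))*(142 - 203) = (-463 + 1/(-5))*(142 - 203) = (-463 - ⅕)*(-61) = -2316/5*(-61) = 141276/5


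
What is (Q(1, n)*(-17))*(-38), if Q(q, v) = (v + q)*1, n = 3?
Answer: 2584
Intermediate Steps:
Q(q, v) = q + v (Q(q, v) = (q + v)*1 = q + v)
(Q(1, n)*(-17))*(-38) = ((1 + 3)*(-17))*(-38) = (4*(-17))*(-38) = -68*(-38) = 2584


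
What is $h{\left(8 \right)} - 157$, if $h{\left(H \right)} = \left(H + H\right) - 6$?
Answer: $-147$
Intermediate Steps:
$h{\left(H \right)} = -6 + 2 H$ ($h{\left(H \right)} = 2 H - 6 = -6 + 2 H$)
$h{\left(8 \right)} - 157 = \left(-6 + 2 \cdot 8\right) - 157 = \left(-6 + 16\right) - 157 = 10 - 157 = -147$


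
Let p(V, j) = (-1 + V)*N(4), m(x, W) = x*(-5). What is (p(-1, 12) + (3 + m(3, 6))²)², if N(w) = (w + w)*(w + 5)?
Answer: 0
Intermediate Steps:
N(w) = 2*w*(5 + w) (N(w) = (2*w)*(5 + w) = 2*w*(5 + w))
m(x, W) = -5*x
p(V, j) = -72 + 72*V (p(V, j) = (-1 + V)*(2*4*(5 + 4)) = (-1 + V)*(2*4*9) = (-1 + V)*72 = -72 + 72*V)
(p(-1, 12) + (3 + m(3, 6))²)² = ((-72 + 72*(-1)) + (3 - 5*3)²)² = ((-72 - 72) + (3 - 15)²)² = (-144 + (-12)²)² = (-144 + 144)² = 0² = 0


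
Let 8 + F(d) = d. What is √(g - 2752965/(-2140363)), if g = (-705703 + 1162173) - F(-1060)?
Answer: √2096057826772071017/2140363 ≈ 676.42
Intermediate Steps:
F(d) = -8 + d
g = 457538 (g = (-705703 + 1162173) - (-8 - 1060) = 456470 - 1*(-1068) = 456470 + 1068 = 457538)
√(g - 2752965/(-2140363)) = √(457538 - 2752965/(-2140363)) = √(457538 - 2752965*(-1/2140363)) = √(457538 + 2752965/2140363) = √(979300159259/2140363) = √2096057826772071017/2140363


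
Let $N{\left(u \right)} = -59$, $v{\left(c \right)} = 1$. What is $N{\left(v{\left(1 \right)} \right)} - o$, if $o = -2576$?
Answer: $2517$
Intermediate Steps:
$N{\left(v{\left(1 \right)} \right)} - o = -59 - -2576 = -59 + 2576 = 2517$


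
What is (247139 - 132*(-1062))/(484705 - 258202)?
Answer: 387323/226503 ≈ 1.7100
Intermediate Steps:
(247139 - 132*(-1062))/(484705 - 258202) = (247139 + 140184)/226503 = 387323*(1/226503) = 387323/226503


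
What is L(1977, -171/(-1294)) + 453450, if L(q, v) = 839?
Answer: 454289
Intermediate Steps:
L(1977, -171/(-1294)) + 453450 = 839 + 453450 = 454289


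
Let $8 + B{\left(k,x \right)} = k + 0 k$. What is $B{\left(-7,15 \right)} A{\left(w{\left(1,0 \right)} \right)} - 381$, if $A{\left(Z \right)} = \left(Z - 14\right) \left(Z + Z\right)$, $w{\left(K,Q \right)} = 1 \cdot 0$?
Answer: $-381$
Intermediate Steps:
$w{\left(K,Q \right)} = 0$
$A{\left(Z \right)} = 2 Z \left(-14 + Z\right)$ ($A{\left(Z \right)} = \left(-14 + Z\right) 2 Z = 2 Z \left(-14 + Z\right)$)
$B{\left(k,x \right)} = -8 + k$ ($B{\left(k,x \right)} = -8 + \left(k + 0 k\right) = -8 + \left(k + 0\right) = -8 + k$)
$B{\left(-7,15 \right)} A{\left(w{\left(1,0 \right)} \right)} - 381 = \left(-8 - 7\right) 2 \cdot 0 \left(-14 + 0\right) - 381 = - 15 \cdot 2 \cdot 0 \left(-14\right) - 381 = \left(-15\right) 0 - 381 = 0 - 381 = -381$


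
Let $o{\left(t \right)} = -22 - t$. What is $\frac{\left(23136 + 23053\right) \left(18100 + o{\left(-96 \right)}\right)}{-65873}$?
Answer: $- \frac{44180994}{3467} \approx -12743.0$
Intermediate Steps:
$\frac{\left(23136 + 23053\right) \left(18100 + o{\left(-96 \right)}\right)}{-65873} = \frac{\left(23136 + 23053\right) \left(18100 - -74\right)}{-65873} = 46189 \left(18100 + \left(-22 + 96\right)\right) \left(- \frac{1}{65873}\right) = 46189 \left(18100 + 74\right) \left(- \frac{1}{65873}\right) = 46189 \cdot 18174 \left(- \frac{1}{65873}\right) = 839438886 \left(- \frac{1}{65873}\right) = - \frac{44180994}{3467}$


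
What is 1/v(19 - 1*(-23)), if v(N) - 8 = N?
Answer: 1/50 ≈ 0.020000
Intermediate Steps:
v(N) = 8 + N
1/v(19 - 1*(-23)) = 1/(8 + (19 - 1*(-23))) = 1/(8 + (19 + 23)) = 1/(8 + 42) = 1/50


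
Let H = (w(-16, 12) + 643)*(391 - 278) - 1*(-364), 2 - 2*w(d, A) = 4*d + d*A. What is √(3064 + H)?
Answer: 2*√22666 ≈ 301.10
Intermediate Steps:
w(d, A) = 1 - 2*d - A*d/2 (w(d, A) = 1 - (4*d + d*A)/2 = 1 - (4*d + A*d)/2 = 1 + (-2*d - A*d/2) = 1 - 2*d - A*d/2)
H = 87600 (H = ((1 - 2*(-16) - ½*12*(-16)) + 643)*(391 - 278) - 1*(-364) = ((1 + 32 + 96) + 643)*113 + 364 = (129 + 643)*113 + 364 = 772*113 + 364 = 87236 + 364 = 87600)
√(3064 + H) = √(3064 + 87600) = √90664 = 2*√22666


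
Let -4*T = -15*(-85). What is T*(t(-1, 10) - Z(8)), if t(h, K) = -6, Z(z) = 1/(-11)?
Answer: 82875/44 ≈ 1883.5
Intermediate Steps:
Z(z) = -1/11
T = -1275/4 (T = -(-15)*(-85)/4 = -¼*1275 = -1275/4 ≈ -318.75)
T*(t(-1, 10) - Z(8)) = -1275*(-6 - 1*(-1/11))/4 = -1275*(-6 + 1/11)/4 = -1275/4*(-65/11) = 82875/44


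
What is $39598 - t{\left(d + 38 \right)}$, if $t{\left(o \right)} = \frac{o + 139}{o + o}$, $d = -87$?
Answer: $\frac{1940347}{49} \approx 39599.0$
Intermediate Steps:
$t{\left(o \right)} = \frac{139 + o}{2 o}$
$39598 - t{\left(d + 38 \right)} = 39598 - \frac{139 + \left(-87 + 38\right)}{2 \left(-87 + 38\right)} = 39598 - \frac{139 - 49}{2 \left(-49\right)} = 39598 - \frac{1}{2} \left(- \frac{1}{49}\right) 90 = 39598 - - \frac{45}{49} = 39598 + \frac{45}{49} = \frac{1940347}{49}$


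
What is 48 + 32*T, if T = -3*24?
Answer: -2256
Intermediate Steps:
T = -72
48 + 32*T = 48 + 32*(-72) = 48 - 2304 = -2256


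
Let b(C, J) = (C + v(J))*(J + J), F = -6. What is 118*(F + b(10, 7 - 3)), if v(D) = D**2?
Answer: 23836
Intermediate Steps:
b(C, J) = 2*J*(C + J**2) (b(C, J) = (C + J**2)*(J + J) = (C + J**2)*(2*J) = 2*J*(C + J**2))
118*(F + b(10, 7 - 3)) = 118*(-6 + 2*(7 - 3)*(10 + (7 - 3)**2)) = 118*(-6 + 2*4*(10 + 4**2)) = 118*(-6 + 2*4*(10 + 16)) = 118*(-6 + 2*4*26) = 118*(-6 + 208) = 118*202 = 23836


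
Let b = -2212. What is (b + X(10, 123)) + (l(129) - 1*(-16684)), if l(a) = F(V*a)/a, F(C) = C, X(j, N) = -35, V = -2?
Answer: 14435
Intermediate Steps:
l(a) = -2 (l(a) = (-2*a)/a = -2)
(b + X(10, 123)) + (l(129) - 1*(-16684)) = (-2212 - 35) + (-2 - 1*(-16684)) = -2247 + (-2 + 16684) = -2247 + 16682 = 14435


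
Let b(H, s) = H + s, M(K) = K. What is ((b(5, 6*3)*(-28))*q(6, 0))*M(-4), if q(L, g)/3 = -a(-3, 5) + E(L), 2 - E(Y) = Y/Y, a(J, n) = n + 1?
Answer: -38640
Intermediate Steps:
a(J, n) = 1 + n
E(Y) = 1 (E(Y) = 2 - Y/Y = 2 - 1*1 = 2 - 1 = 1)
q(L, g) = -15 (q(L, g) = 3*(-(1 + 5) + 1) = 3*(-1*6 + 1) = 3*(-6 + 1) = 3*(-5) = -15)
((b(5, 6*3)*(-28))*q(6, 0))*M(-4) = (((5 + 6*3)*(-28))*(-15))*(-4) = (((5 + 18)*(-28))*(-15))*(-4) = ((23*(-28))*(-15))*(-4) = -644*(-15)*(-4) = 9660*(-4) = -38640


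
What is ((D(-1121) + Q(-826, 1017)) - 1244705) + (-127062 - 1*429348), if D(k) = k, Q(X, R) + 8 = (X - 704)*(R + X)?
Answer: -2094474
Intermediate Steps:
Q(X, R) = -8 + (-704 + X)*(R + X) (Q(X, R) = -8 + (X - 704)*(R + X) = -8 + (-704 + X)*(R + X))
((D(-1121) + Q(-826, 1017)) - 1244705) + (-127062 - 1*429348) = ((-1121 + (-8 + (-826)**2 - 704*1017 - 704*(-826) + 1017*(-826))) - 1244705) + (-127062 - 1*429348) = ((-1121 + (-8 + 682276 - 715968 + 581504 - 840042)) - 1244705) + (-127062 - 429348) = ((-1121 - 292238) - 1244705) - 556410 = (-293359 - 1244705) - 556410 = -1538064 - 556410 = -2094474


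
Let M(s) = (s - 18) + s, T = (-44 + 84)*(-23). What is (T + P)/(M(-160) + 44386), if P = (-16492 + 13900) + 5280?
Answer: 221/5506 ≈ 0.040138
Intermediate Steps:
T = -920 (T = 40*(-23) = -920)
P = 2688 (P = -2592 + 5280 = 2688)
M(s) = -18 + 2*s (M(s) = (-18 + s) + s = -18 + 2*s)
(T + P)/(M(-160) + 44386) = (-920 + 2688)/((-18 + 2*(-160)) + 44386) = 1768/((-18 - 320) + 44386) = 1768/(-338 + 44386) = 1768/44048 = 1768*(1/44048) = 221/5506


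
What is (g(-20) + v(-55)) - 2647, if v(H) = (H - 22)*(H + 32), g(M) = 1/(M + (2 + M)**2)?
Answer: -266303/304 ≈ -876.00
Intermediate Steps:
v(H) = (-22 + H)*(32 + H)
(g(-20) + v(-55)) - 2647 = (1/(-20 + (2 - 20)**2) + (-704 + (-55)**2 + 10*(-55))) - 2647 = (1/(-20 + (-18)**2) + (-704 + 3025 - 550)) - 2647 = (1/(-20 + 324) + 1771) - 2647 = (1/304 + 1771) - 2647 = 538385/304 - 2647 = -266303/304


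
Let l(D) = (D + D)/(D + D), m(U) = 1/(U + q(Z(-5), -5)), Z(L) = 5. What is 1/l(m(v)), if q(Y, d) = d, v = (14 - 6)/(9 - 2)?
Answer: 1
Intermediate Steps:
v = 8/7 ≈ 1.1429
m(U) = 1/(-5 + U) (m(U) = 1/(U - 5) = 1/(-5 + U))
l(D) = 1 (l(D) = (2*D)/((2*D)) = (2*D)*(1/(2*D)) = 1)
1/l(m(v)) = 1/1 = 1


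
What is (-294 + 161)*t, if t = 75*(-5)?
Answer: 49875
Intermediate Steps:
t = -375
(-294 + 161)*t = (-294 + 161)*(-375) = -133*(-375) = 49875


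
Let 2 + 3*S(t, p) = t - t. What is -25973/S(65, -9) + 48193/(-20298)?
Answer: 395375869/10149 ≈ 38957.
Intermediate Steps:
S(t, p) = -2/3 (S(t, p) = -2/3 + (t - t)/3 = -2/3 + (1/3)*0 = -2/3 + 0 = -2/3)
-25973/S(65, -9) + 48193/(-20298) = -25973/(-2/3) + 48193/(-20298) = -25973*(-3/2) + 48193*(-1/20298) = 77919/2 - 48193/20298 = 395375869/10149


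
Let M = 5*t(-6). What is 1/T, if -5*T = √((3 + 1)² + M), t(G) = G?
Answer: 5*I*√14/14 ≈ 1.3363*I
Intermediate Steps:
M = -30 (M = 5*(-6) = -30)
T = -I*√14/5 (T = -√((3 + 1)² - 30)/5 = -√(4² - 30)/5 = -√(16 - 30)/5 = -I*√14/5 ≈ -0.74833*I)
1/T = 1/(-I*√14/5) = 5*I*√14/14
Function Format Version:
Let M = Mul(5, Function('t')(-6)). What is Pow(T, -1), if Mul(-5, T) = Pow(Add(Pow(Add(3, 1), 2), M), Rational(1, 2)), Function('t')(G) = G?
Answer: Mul(Rational(5, 14), I, Pow(14, Rational(1, 2))) ≈ Mul(1.3363, I)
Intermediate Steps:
M = -30 (M = Mul(5, -6) = -30)
T = Mul(Rational(-1, 5), I, Pow(14, Rational(1, 2))) (T = Mul(Rational(-1, 5), Pow(Add(Pow(Add(3, 1), 2), -30), Rational(1, 2))) = Mul(Rational(-1, 5), Pow(Add(Pow(4, 2), -30), Rational(1, 2))) = Mul(Rational(-1, 5), Pow(Add(16, -30), Rational(1, 2))) = Mul(Rational(-1, 5), Pow(-14, Rational(1, 2))) = Mul(Rational(-1, 5), Mul(I, Pow(14, Rational(1, 2)))) = Mul(Rational(-1, 5), I, Pow(14, Rational(1, 2))) ≈ Mul(-0.74833, I))
Pow(T, -1) = Pow(Mul(Rational(-1, 5), I, Pow(14, Rational(1, 2))), -1) = Mul(Rational(5, 14), I, Pow(14, Rational(1, 2)))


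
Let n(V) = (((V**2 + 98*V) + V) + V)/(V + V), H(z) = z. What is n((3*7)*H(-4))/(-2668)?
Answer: -2/667 ≈ -0.0029985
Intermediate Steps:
n(V) = (V**2 + 100*V)/(2*V) (n(V) = ((V**2 + 99*V) + V)/((2*V)) = (V**2 + 100*V)*(1/(2*V)) = (V**2 + 100*V)/(2*V))
n((3*7)*H(-4))/(-2668) = (50 + ((3*7)*(-4))/2)/(-2668) = (50 + (21*(-4))/2)*(-1/2668) = (50 + (1/2)*(-84))*(-1/2668) = (50 - 42)*(-1/2668) = 8*(-1/2668) = -2/667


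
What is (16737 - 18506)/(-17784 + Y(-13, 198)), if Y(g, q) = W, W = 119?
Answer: 1769/17665 ≈ 0.10014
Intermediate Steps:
Y(g, q) = 119
(16737 - 18506)/(-17784 + Y(-13, 198)) = (16737 - 18506)/(-17784 + 119) = -1769/(-17665) = -1769*(-1/17665) = 1769/17665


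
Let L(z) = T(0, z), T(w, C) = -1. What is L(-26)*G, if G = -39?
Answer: 39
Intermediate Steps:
L(z) = -1
L(-26)*G = -1*(-39) = 39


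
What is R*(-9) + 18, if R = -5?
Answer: 63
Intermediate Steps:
R*(-9) + 18 = -5*(-9) + 18 = 45 + 18 = 63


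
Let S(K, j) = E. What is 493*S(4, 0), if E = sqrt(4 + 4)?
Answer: 986*sqrt(2) ≈ 1394.4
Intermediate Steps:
E = 2*sqrt(2) (E = sqrt(8) = 2*sqrt(2) ≈ 2.8284)
S(K, j) = 2*sqrt(2)
493*S(4, 0) = 493*(2*sqrt(2)) = 986*sqrt(2)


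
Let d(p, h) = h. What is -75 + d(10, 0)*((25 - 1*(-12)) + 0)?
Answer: -75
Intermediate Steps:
-75 + d(10, 0)*((25 - 1*(-12)) + 0) = -75 + 0*((25 - 1*(-12)) + 0) = -75 + 0*((25 + 12) + 0) = -75 + 0*(37 + 0) = -75 + 0*37 = -75 + 0 = -75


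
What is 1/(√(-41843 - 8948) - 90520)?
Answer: -90520/8193921191 - I*√50791/8193921191 ≈ -1.1047e-5 - 2.7504e-8*I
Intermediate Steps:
1/(√(-41843 - 8948) - 90520) = 1/(√(-50791) - 90520) = 1/(I*√50791 - 90520) = 1/(-90520 + I*√50791)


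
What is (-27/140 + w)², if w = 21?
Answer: 8485569/19600 ≈ 432.94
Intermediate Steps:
(-27/140 + w)² = (-27/140 + 21)² = (2913/140)² = 8485569/19600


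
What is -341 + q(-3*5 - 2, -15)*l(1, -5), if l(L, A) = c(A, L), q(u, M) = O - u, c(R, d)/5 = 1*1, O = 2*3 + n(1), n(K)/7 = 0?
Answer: -226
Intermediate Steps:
n(K) = 0 (n(K) = 7*0 = 0)
O = 6 (O = 2*3 + 0 = 6 + 0 = 6)
c(R, d) = 5 (c(R, d) = 5*(1*1) = 5*1 = 5)
q(u, M) = 6 - u
l(L, A) = 5
-341 + q(-3*5 - 2, -15)*l(1, -5) = -341 + (6 - (-3*5 - 2))*5 = -341 + (6 - (-15 - 2))*5 = -341 + (6 - 1*(-17))*5 = -341 + (6 + 17)*5 = -341 + 23*5 = -341 + 115 = -226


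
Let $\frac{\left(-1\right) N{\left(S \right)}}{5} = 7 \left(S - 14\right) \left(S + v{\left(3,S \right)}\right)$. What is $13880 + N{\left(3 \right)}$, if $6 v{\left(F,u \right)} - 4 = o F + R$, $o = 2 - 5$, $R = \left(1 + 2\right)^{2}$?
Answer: $\frac{45875}{3} \approx 15292.0$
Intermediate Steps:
$R = 9$ ($R = 3^{2} = 9$)
$o = -3$
$v{\left(F,u \right)} = \frac{13}{6} - \frac{F}{2}$ ($v{\left(F,u \right)} = \frac{2}{3} + \frac{- 3 F + 9}{6} = \frac{2}{3} + \frac{9 - 3 F}{6} = \frac{2}{3} - \left(- \frac{3}{2} + \frac{F}{2}\right) = \frac{13}{6} - \frac{F}{2}$)
$N{\left(S \right)} = - 35 \left(-14 + S\right) \left(\frac{2}{3} + S\right)$ ($N{\left(S \right)} = - 5 \cdot 7 \left(S - 14\right) \left(S + \left(\frac{13}{6} - \frac{3}{2}\right)\right) = - 5 \cdot 7 \left(-14 + S\right) \left(S + \left(\frac{13}{6} - \frac{3}{2}\right)\right) = - 5 \cdot 7 \left(-14 + S\right) \left(S + \frac{2}{3}\right) = - 5 \cdot 7 \left(-14 + S\right) \left(\frac{2}{3} + S\right) = - 35 \left(-14 + S\right) \left(\frac{2}{3} + S\right)$)
$13880 + N{\left(3 \right)} = 13880 + \left(\frac{980}{3} - 35 \cdot 3^{2} + \frac{1400}{3} \cdot 3\right) = 13880 + \left(\frac{980}{3} - 315 + 1400\right) = 13880 + \frac{4235}{3} = \frac{45875}{3}$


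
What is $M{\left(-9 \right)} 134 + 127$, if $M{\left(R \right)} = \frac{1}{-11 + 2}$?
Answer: $\frac{1009}{9} \approx 112.11$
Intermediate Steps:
$M{\left(R \right)} = - \frac{1}{9}$ ($M{\left(R \right)} = \frac{1}{-9} = - \frac{1}{9}$)
$M{\left(-9 \right)} 134 + 127 = \left(- \frac{1}{9}\right) 134 + 127 = - \frac{134}{9} + 127 = \frac{1009}{9}$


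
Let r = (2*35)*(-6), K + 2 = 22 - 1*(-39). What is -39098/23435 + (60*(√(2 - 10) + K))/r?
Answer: -1656351/164045 - 2*I*√2/7 ≈ -10.097 - 0.40406*I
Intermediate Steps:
K = 59 (K = -2 + (22 - 1*(-39)) = -2 + (22 + 39) = -2 + 61 = 59)
r = -420 (r = 70*(-6) = -420)
-39098/23435 + (60*(√(2 - 10) + K))/r = -39098/23435 + (60*(√(2 - 10) + 59))/(-420) = -39098*1/23435 + (60*(√(-8) + 59))*(-1/420) = -39098/23435 + (60*(2*I*√2 + 59))*(-1/420) = -39098/23435 + (60*(59 + 2*I*√2))*(-1/420) = -39098/23435 + (3540 + 120*I*√2)*(-1/420) = -39098/23435 + (-59/7 - 2*I*√2/7) = -1656351/164045 - 2*I*√2/7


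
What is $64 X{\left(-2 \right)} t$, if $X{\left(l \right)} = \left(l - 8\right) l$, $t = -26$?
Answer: $-33280$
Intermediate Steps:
$X{\left(l \right)} = l \left(-8 + l\right)$ ($X{\left(l \right)} = \left(-8 + l\right) l = l \left(-8 + l\right)$)
$64 X{\left(-2 \right)} t = 64 \left(- 2 \left(-8 - 2\right)\right) \left(-26\right) = 64 \left(\left(-2\right) \left(-10\right)\right) \left(-26\right) = 64 \cdot 20 \left(-26\right) = 1280 \left(-26\right) = -33280$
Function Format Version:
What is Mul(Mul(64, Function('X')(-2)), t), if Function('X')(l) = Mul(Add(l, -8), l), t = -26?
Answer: -33280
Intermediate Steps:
Function('X')(l) = Mul(l, Add(-8, l)) (Function('X')(l) = Mul(Add(-8, l), l) = Mul(l, Add(-8, l)))
Mul(Mul(64, Function('X')(-2)), t) = Mul(Mul(64, Mul(-2, Add(-8, -2))), -26) = Mul(Mul(64, Mul(-2, -10)), -26) = Mul(Mul(64, 20), -26) = Mul(1280, -26) = -33280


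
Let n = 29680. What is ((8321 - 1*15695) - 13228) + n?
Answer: 9078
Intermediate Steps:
((8321 - 1*15695) - 13228) + n = ((8321 - 1*15695) - 13228) + 29680 = ((8321 - 15695) - 13228) + 29680 = (-7374 - 13228) + 29680 = -20602 + 29680 = 9078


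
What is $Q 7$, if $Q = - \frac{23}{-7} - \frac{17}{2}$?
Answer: $- \frac{73}{2} \approx -36.5$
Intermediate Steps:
$Q = - \frac{73}{14}$ ($Q = \left(-23\right) \left(- \frac{1}{7}\right) - \frac{17}{2} = \frac{23}{7} - \frac{17}{2} = - \frac{73}{14} \approx -5.2143$)
$Q 7 = \left(- \frac{73}{14}\right) 7 = - \frac{73}{2}$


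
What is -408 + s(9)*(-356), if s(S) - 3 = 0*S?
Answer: -1476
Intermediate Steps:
s(S) = 3 (s(S) = 3 + 0*S = 3 + 0 = 3)
-408 + s(9)*(-356) = -408 + 3*(-356) = -408 - 1068 = -1476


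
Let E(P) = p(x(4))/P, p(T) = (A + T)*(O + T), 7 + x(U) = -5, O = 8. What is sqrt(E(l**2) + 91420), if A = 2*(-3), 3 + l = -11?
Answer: sqrt(4479598)/7 ≈ 302.36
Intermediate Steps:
l = -14 (l = -3 - 11 = -14)
x(U) = -12 (x(U) = -7 - 5 = -12)
A = -6
p(T) = (-6 + T)*(8 + T)
E(P) = 72/P (E(P) = (-48 + (-12)**2 + 2*(-12))/P = (-48 + 144 - 24)/P = 72/P)
sqrt(E(l**2) + 91420) = sqrt(72/((-14)**2) + 91420) = sqrt(72/196 + 91420) = sqrt(72*(1/196) + 91420) = sqrt(18/49 + 91420) = sqrt(4479598/49) = sqrt(4479598)/7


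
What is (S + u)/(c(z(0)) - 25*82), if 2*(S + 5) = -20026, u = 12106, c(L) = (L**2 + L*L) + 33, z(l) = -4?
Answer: -2088/1985 ≈ -1.0519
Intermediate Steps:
c(L) = 33 + 2*L**2 (c(L) = (L**2 + L**2) + 33 = 2*L**2 + 33 = 33 + 2*L**2)
S = -10018 (S = -5 + (1/2)*(-20026) = -5 - 10013 = -10018)
(S + u)/(c(z(0)) - 25*82) = (-10018 + 12106)/((33 + 2*(-4)**2) - 25*82) = 2088/((33 + 2*16) - 2050) = 2088/((33 + 32) - 2050) = 2088/(65 - 2050) = 2088/(-1985) = 2088*(-1/1985) = -2088/1985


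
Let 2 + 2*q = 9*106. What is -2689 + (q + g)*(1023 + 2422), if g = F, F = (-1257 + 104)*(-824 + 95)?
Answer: 2897287096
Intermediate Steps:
q = 476 (q = -1 + (9*106)/2 = -1 + (½)*954 = -1 + 477 = 476)
F = 840537 (F = -1153*(-729) = 840537)
g = 840537
-2689 + (q + g)*(1023 + 2422) = -2689 + (476 + 840537)*(1023 + 2422) = -2689 + 841013*3445 = -2689 + 2897289785 = 2897287096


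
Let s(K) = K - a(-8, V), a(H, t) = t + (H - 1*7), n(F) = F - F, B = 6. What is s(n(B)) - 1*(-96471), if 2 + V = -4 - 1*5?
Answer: 96497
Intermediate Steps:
n(F) = 0
V = -11 (V = -2 + (-4 - 1*5) = -2 + (-4 - 5) = -2 - 9 = -11)
a(H, t) = -7 + H + t (a(H, t) = t + (H - 7) = t + (-7 + H) = -7 + H + t)
s(K) = 26 + K (s(K) = K - (-7 - 8 - 11) = K - 1*(-26) = K + 26 = 26 + K)
s(n(B)) - 1*(-96471) = (26 + 0) - 1*(-96471) = 26 + 96471 = 96497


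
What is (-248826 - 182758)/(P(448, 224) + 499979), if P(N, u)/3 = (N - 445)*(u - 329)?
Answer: -215792/249517 ≈ -0.86484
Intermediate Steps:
P(N, u) = 3*(-445 + N)*(-329 + u) (P(N, u) = 3*((N - 445)*(u - 329)) = 3*((-445 + N)*(-329 + u)) = 3*(-445 + N)*(-329 + u))
(-248826 - 182758)/(P(448, 224) + 499979) = (-248826 - 182758)/((439215 - 1335*224 - 987*448 + 3*448*224) + 499979) = -431584/((439215 - 299040 - 442176 + 301056) + 499979) = -431584/(-945 + 499979) = -431584/499034 = -431584*1/499034 = -215792/249517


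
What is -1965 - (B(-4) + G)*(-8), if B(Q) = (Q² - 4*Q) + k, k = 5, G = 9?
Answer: -1597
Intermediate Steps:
B(Q) = 5 + Q² - 4*Q (B(Q) = (Q² - 4*Q) + 5 = 5 + Q² - 4*Q)
-1965 - (B(-4) + G)*(-8) = -1965 - ((5 + (-4)² - 4*(-4)) + 9)*(-8) = -1965 - ((5 + 16 + 16) + 9)*(-8) = -1965 - (37 + 9)*(-8) = -1965 - 46*(-8) = -1965 - 1*(-368) = -1965 + 368 = -1597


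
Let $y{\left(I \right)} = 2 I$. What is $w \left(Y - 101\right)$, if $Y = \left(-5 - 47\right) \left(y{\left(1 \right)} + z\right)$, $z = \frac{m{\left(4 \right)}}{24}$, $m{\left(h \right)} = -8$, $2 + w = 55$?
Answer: $- \frac{29839}{3} \approx -9946.3$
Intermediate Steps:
$w = 53$ ($w = -2 + 55 = 53$)
$z = - \frac{1}{3}$ ($z = - \frac{8}{24} = \left(-8\right) \frac{1}{24} = - \frac{1}{3} \approx -0.33333$)
$Y = - \frac{260}{3}$ ($Y = \left(-5 - 47\right) \left(2 \cdot 1 - \frac{1}{3}\right) = - 52 \left(2 - \frac{1}{3}\right) = \left(-52\right) \frac{5}{3} = - \frac{260}{3} \approx -86.667$)
$w \left(Y - 101\right) = 53 \left(- \frac{260}{3} - 101\right) = 53 \left(- \frac{563}{3}\right) = - \frac{29839}{3}$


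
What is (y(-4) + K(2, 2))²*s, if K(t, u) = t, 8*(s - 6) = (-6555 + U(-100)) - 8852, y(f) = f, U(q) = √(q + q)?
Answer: -15359/2 + 5*I*√2 ≈ -7679.5 + 7.0711*I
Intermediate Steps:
U(q) = √2*√q (U(q) = √(2*q) = √2*√q)
s = -15359/8 + 5*I*√2/4 (s = 6 + ((-6555 + √2*√(-100)) - 8852)/8 = 6 + ((-6555 + √2*(10*I)) - 8852)/8 = 6 + ((-6555 + 10*I*√2) - 8852)/8 = 6 + (-15407 + 10*I*√2)/8 = 6 + (-15407/8 + 5*I*√2/4) = -15359/8 + 5*I*√2/4 ≈ -1919.9 + 1.7678*I)
(y(-4) + K(2, 2))²*s = (-4 + 2)²*(-15359/8 + 5*I*√2/4) = (-2)²*(-15359/8 + 5*I*√2/4) = 4*(-15359/8 + 5*I*√2/4) = -15359/2 + 5*I*√2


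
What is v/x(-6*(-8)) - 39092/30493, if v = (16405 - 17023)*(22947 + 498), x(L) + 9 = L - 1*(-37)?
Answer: -220908176461/1158734 ≈ -1.9065e+5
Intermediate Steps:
x(L) = 28 + L (x(L) = -9 + (L - 1*(-37)) = -9 + (L + 37) = -9 + (37 + L) = 28 + L)
v = -14489010 (v = -618*23445 = -14489010)
v/x(-6*(-8)) - 39092/30493 = -14489010/(28 - 6*(-8)) - 39092/30493 = -14489010/(28 + 48) - 39092*1/30493 = -14489010/76 - 39092/30493 = -14489010*1/76 - 39092/30493 = -7244505/38 - 39092/30493 = -220908176461/1158734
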